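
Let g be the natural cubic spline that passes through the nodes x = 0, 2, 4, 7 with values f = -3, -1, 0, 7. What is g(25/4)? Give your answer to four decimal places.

4.8152

Write σ_i for g''(x_i). With h_i = 2, 2, 3 and divided differences Δ_i = 1, 1/2, 7/3, the continuity of g' gives the tridiagonal system
  2·σ_0 + 8·σ_1 + 2·σ_2 = 6(Δ_1 - Δ_0) = -3
  2·σ_1 + 10·σ_2 + 3·σ_3 = 6(Δ_2 - Δ_1) = 11
Natural end conditions: σ_0 = σ_3 = 0.
Solving: σ_0 = 0, σ_1 = -13/19, σ_2 = 47/38, σ_3 = 0.
On [4, 7], g(x) = 0 + 125/114·(x - 4) + 47/76·(x - 4)² - 47/684·(x - 4)³.
With (x - 4) = 9/4: g(25/4) = 23421/4864.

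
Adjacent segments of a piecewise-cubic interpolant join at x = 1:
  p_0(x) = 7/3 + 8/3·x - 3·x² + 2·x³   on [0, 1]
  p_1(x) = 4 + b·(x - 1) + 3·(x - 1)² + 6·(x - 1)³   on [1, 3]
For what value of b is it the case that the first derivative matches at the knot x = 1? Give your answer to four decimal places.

2.6667

p_0'(x) = 8/3 - 6·x + 6·x², so p_0'(1) = 8/3. On the right, p_1'(1) = b, so b = 8/3.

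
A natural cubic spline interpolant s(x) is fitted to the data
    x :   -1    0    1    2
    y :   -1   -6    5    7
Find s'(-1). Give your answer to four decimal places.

Put σ_i = s'' at the i-th knot. Here h = (1, 1, 1) and Δ = (-5, 11, 2), so the interior equations h_(i-1)·σ_(i-1) + 2(h_(i-1)+h_i)·σ_i + h_i·σ_(i+1) = 6(Δ_i − Δ_(i-1)) read
  1·σ_0 + 4·σ_1 + 1·σ_2 = 6(Δ_1 - Δ_0) = 96
  1·σ_1 + 4·σ_2 + 1·σ_3 = 6(Δ_2 - Δ_1) = -54
Natural end conditions: σ_0 = σ_3 = 0.
Forward elimination and back-substitution give σ_0 = 0, σ_1 = 146/5, σ_2 = -104/5, σ_3 = 0.
On [-1, 0], s'(x) = b_0 + 2c_0·(x + 1) + 3d_0·(x + 1)² with b_0 = Δ_0 - h_0(2σ_0 + σ_1)/6 = -148/15, c_0 = σ_0/2 = 0, d_0 = (σ_1 - σ_0)/(6h_0) = 73/15. So s'(-1) = -148/15.

-9.8667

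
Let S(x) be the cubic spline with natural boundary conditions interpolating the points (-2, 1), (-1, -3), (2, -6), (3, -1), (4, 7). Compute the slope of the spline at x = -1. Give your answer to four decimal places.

With M_i denoting the second derivative at x_i, h_i = 1, 3, 1, 1, and Δ_i = (y_(i+1) − y_i)/h_i = -4, -1, 5, 8:
  1·M_0 + 8·M_1 + 3·M_2 = 6(Δ_1 - Δ_0) = 18
  3·M_1 + 8·M_2 + 1·M_3 = 6(Δ_2 - Δ_1) = 36
  1·M_2 + 4·M_3 + 1·M_4 = 6(Δ_3 - Δ_2) = 18
Natural end conditions: M_0 = M_4 = 0.
Solving: M_0 = 0, M_1 = 45/53, M_2 = 198/53, M_3 = 189/53, M_4 = 0.
On [-1, 2], S'(x) = b_1 + 2c_1·(x + 1) + 3d_1·(x + 1)² with b_1 = Δ_1 - h_1(2M_1 + M_2)/6 = -197/53, c_1 = M_1/2 = 45/106, d_1 = (M_2 - M_1)/(6h_1) = 17/106. So S'(-1) = -197/53.

-3.7170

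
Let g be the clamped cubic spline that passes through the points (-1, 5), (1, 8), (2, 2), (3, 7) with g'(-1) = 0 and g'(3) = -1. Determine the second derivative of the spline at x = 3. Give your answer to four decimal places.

Put m_i = g'' at the i-th knot. Here h = (2, 1, 1) and Δ = (3/2, -6, 5), so the interior equations h_(i-1)·m_(i-1) + 2(h_(i-1)+h_i)·m_i + h_i·m_(i+1) = 6(Δ_i − Δ_(i-1)) read
  2·m_0 + 6·m_1 + 1·m_2 = 6(Δ_1 - Δ_0) = -45
  1·m_1 + 4·m_2 + 1·m_3 = 6(Δ_2 - Δ_1) = 66
Clamped end conditions give two more equations: 2h_0·m_0 + h_0·m_1 = 6(Δ_0 - g'(-1)) = 9 and h_2·m_2 + 2h_2·m_3 = 6(g'(3) - Δ_2) = -36.
Hence m_0 = 221/22, m_1 = -343/22, m_2 = 313/11, m_3 = -709/22.

-32.2273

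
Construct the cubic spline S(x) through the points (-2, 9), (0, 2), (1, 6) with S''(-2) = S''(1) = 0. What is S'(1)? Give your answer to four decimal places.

5.2500

Let M_i = S''(x_i). Step sizes h_i = 2, 1; slopes of the chords Δ_i = (y_(i+1) - y_i)/h_i = -7/2, 4.
  2·M_0 + 6·M_1 + 1·M_2 = 6(Δ_1 - Δ_0) = 45
Natural end conditions: M_0 = M_2 = 0.
Forward elimination and back-substitution give M_0 = 0, M_1 = 15/2, M_2 = 0.
On [0, 1], S'(x) = b_1 + 2c_1·x + 3d_1·x² with b_1 = Δ_1 - h_1(2M_1 + M_2)/6 = 3/2, c_1 = M_1/2 = 15/4, d_1 = (M_2 - M_1)/(6h_1) = -5/4. So S'(1) = 21/4.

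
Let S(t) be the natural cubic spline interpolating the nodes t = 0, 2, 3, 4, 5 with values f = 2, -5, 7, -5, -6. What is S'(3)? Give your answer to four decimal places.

-0.4244

With M_i denoting the second derivative at x_i, h_i = 2, 1, 1, 1, and Δ_i = (y_(i+1) − y_i)/h_i = -7/2, 12, -12, -1:
  2·M_0 + 6·M_1 + 1·M_2 = 6(Δ_1 - Δ_0) = 93
  1·M_1 + 4·M_2 + 1·M_3 = 6(Δ_2 - Δ_1) = -144
  1·M_2 + 4·M_3 + 1·M_4 = 6(Δ_3 - Δ_2) = 66
Natural end conditions: M_0 = M_4 = 0.
Forward elimination and back-substitution give M_0 = 0, M_1 = 2037/86, M_2 = -2112/43, M_3 = 2475/86, M_4 = 0.
On [3, 4], S'(t) = b_2 + 2c_2·(t - 3) + 3d_2·(t - 3)² with b_2 = Δ_2 - h_2(2M_2 + M_3)/6 = -73/172, c_2 = M_2/2 = -1056/43, d_2 = (M_3 - M_2)/(6h_2) = 2233/172. So S'(3) = -73/172.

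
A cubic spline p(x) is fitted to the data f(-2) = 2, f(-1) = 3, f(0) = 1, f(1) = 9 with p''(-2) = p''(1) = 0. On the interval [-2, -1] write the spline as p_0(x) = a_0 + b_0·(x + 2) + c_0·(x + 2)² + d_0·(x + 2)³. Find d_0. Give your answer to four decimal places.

Write σ_i for p''(x_i). With h_i = 1, 1, 1 and divided differences Δ_i = 1, -2, 8, the continuity of p' gives the tridiagonal system
  1·σ_0 + 4·σ_1 + 1·σ_2 = 6(Δ_1 - Δ_0) = -18
  1·σ_1 + 4·σ_2 + 1·σ_3 = 6(Δ_2 - Δ_1) = 60
Natural end conditions: σ_0 = σ_3 = 0.
Solving the tridiagonal system: σ_0 = 0, σ_1 = -44/5, σ_2 = 86/5, σ_3 = 0.
On [-2, -1], with p_0(x) = a_0 + b_0·(x + 2) + c_0·(x + 2)² + d_0·(x + 2)³: c_0 = σ_0/2 = 0, d_0 = (σ_1 - σ_0)/(6h_0) = -22/15, b_0 = Δ_0 - h_0(2σ_0 + σ_1)/6 = 37/15.

-1.4667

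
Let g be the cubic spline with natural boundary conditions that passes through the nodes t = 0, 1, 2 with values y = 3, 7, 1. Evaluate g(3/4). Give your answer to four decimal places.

6.8203

With m_i denoting the second derivative at x_i, h_i = 1, 1, and Δ_i = (y_(i+1) − y_i)/h_i = 4, -6:
  1·m_0 + 4·m_1 + 1·m_2 = 6(Δ_1 - Δ_0) = -60
Natural end conditions: m_0 = m_2 = 0.
Solving: m_0 = 0, m_1 = -15, m_2 = 0.
On [0, 1], g(t) = 3 + 13/2·t + 0·t² - 5/2·t³.
With t = 3/4: g(3/4) = 873/128.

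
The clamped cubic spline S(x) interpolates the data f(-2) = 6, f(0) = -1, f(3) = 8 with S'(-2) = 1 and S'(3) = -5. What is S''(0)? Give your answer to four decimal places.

With σ_i denoting the second derivative at x_i, h_i = 2, 3, and Δ_i = (y_(i+1) − y_i)/h_i = -7/2, 3:
  2·σ_0 + 10·σ_1 + 3·σ_2 = 6(Δ_1 - Δ_0) = 39
Clamped end conditions give two more equations: 2h_0·σ_0 + h_0·σ_1 = 6(Δ_0 - S'(-2)) = -27 and h_1·σ_1 + 2h_1·σ_2 = 6(S'(3) - Δ_1) = -48.
Forward elimination and back-substitution give σ_0 = -237/20, σ_1 = 51/5, σ_2 = -131/10.

10.2000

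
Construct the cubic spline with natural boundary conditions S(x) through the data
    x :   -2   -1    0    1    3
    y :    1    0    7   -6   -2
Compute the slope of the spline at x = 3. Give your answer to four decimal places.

Write σ_i for S''(x_i). With h_i = 1, 1, 1, 2 and divided differences Δ_i = -1, 7, -13, 2, the continuity of S' gives the tridiagonal system
  1·σ_0 + 4·σ_1 + 1·σ_2 = 6(Δ_1 - Δ_0) = 48
  1·σ_1 + 4·σ_2 + 1·σ_3 = 6(Δ_2 - Δ_1) = -120
  1·σ_2 + 6·σ_3 + 2·σ_4 = 6(Δ_3 - Δ_2) = 90
Natural end conditions: σ_0 = σ_4 = 0.
Solving: σ_0 = 0, σ_1 = 957/43, σ_2 = -1764/43, σ_3 = 939/43, σ_4 = 0.
On [1, 3], S'(x) = b_3 + 2c_3·(x - 1) + 3d_3·(x - 1)² with b_3 = Δ_3 - h_3(2σ_3 + σ_4)/6 = -540/43, c_3 = σ_3/2 = 939/86, d_3 = (σ_4 - σ_3)/(6h_3) = -313/172. So S'(3) = 399/43.

9.2791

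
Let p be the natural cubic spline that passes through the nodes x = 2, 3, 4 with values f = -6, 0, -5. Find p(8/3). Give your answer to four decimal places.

-0.9815

Write σ_i for p''(x_i). With h_i = 1, 1 and divided differences Δ_i = 6, -5, the continuity of p' gives the tridiagonal system
  1·σ_0 + 4·σ_1 + 1·σ_2 = 6(Δ_1 - Δ_0) = -66
Natural end conditions: σ_0 = σ_2 = 0.
Forward elimination and back-substitution give σ_0 = 0, σ_1 = -33/2, σ_2 = 0.
On [2, 3], p(x) = -6 + 35/4·(x - 2) + 0·(x - 2)² - 11/4·(x - 2)³.
With (x - 2) = 2/3: p(8/3) = -53/54.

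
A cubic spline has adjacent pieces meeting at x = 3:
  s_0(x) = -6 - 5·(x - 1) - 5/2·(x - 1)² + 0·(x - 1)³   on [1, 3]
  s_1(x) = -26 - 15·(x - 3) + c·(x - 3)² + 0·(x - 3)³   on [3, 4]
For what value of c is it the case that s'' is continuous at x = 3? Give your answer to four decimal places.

s_0''(x) = -5 + 0·(x - 1), so s_0''(3) = -5. On the right, s_1''(3) = 2c, so c = -5/2.

-2.5000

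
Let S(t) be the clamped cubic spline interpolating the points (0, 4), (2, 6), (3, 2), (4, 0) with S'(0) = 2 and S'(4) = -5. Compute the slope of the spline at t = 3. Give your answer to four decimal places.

Put m_i = S'' at the i-th knot. Here h = (2, 1, 1) and Δ = (1, -4, -2), so the interior equations h_(i-1)·m_(i-1) + 2(h_(i-1)+h_i)·m_i + h_i·m_(i+1) = 6(Δ_i − Δ_(i-1)) read
  2·m_0 + 6·m_1 + 1·m_2 = 6(Δ_1 - Δ_0) = -30
  1·m_1 + 4·m_2 + 1·m_3 = 6(Δ_2 - Δ_1) = 12
Clamped end conditions give two more equations: 2h_0·m_0 + h_0·m_1 = 6(Δ_0 - S'(0)) = -6 and h_2·m_2 + 2h_2·m_3 = 6(S'(4) - Δ_2) = -18.
Hence m_0 = 2, m_1 = -7, m_2 = 8, m_3 = -13.
On [3, 4], S'(t) = b_2 + 2c_2·(t - 3) + 3d_2·(t - 3)² with b_2 = Δ_2 - h_2(2m_2 + m_3)/6 = -5/2, c_2 = m_2/2 = 4, d_2 = (m_3 - m_2)/(6h_2) = -7/2. So S'(3) = -5/2.

-2.5000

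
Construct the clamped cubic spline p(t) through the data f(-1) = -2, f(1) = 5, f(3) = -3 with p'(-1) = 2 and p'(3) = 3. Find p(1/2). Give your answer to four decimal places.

4.5508

With M_i denoting the second derivative at x_i, h_i = 2, 2, and Δ_i = (y_(i+1) − y_i)/h_i = 7/2, -4:
  2·M_0 + 8·M_1 + 2·M_2 = 6(Δ_1 - Δ_0) = -45
Clamped end conditions give two more equations: 2h_0·M_0 + h_0·M_1 = 6(Δ_0 - p'(-1)) = 9 and h_1·M_1 + 2h_1·M_2 = 6(p'(3) - Δ_1) = 42.
Solving: M_0 = 65/8, M_1 = -47/4, M_2 = 131/8.
On [-1, 1], p(t) = -2 + 2·(t + 1) + 65/16·(t + 1)² - 53/32·(t + 1)³.
With (t + 1) = 3/2: p(1/2) = 1165/256.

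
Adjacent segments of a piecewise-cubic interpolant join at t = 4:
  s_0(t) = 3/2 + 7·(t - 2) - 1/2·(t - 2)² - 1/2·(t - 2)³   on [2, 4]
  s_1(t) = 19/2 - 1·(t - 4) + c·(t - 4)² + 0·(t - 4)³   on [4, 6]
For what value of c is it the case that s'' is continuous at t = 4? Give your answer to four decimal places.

s_0''(t) = -1 - 3·(t - 2), so s_0''(4) = -7. On the right, s_1''(4) = 2c, so c = -7/2.

-3.5000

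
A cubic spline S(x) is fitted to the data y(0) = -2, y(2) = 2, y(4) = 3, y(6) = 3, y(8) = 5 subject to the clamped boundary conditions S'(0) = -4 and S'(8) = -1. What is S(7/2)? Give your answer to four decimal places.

Put M_i = S'' at the i-th knot. Here h = (2, 2, 2, 2) and Δ = (2, 1/2, 0, 1), so the interior equations h_(i-1)·M_(i-1) + 2(h_(i-1)+h_i)·M_i + h_i·M_(i+1) = 6(Δ_i − Δ_(i-1)) read
  2·M_0 + 8·M_1 + 2·M_2 = 6(Δ_1 - Δ_0) = -9
  2·M_1 + 8·M_2 + 2·M_3 = 6(Δ_2 - Δ_1) = -3
  2·M_2 + 8·M_3 + 2·M_4 = 6(Δ_3 - Δ_2) = 6
Clamped end conditions give two more equations: 2h_0·M_0 + h_0·M_1 = 6(Δ_0 - S'(0)) = 36 and h_3·M_3 + 2h_3·M_4 = 6(S'(8) - Δ_3) = -12.
Forward elimination and back-substitution give M_0 = 1227/112, M_1 = -219/56, M_2 = 3/16, M_3 = 93/56, M_4 = -429/112.
On [2, 4], S(x) = 2 + 341/112·(x - 2) - 219/112·(x - 2)² + 153/448·(x - 2)³.
With (x - 2) = 3/2: S(7/2) = 11899/3584.

3.3200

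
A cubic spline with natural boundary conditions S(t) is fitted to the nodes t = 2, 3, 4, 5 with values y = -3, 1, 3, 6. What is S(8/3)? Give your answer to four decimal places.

Let m_i = S''(x_i). Step sizes h_i = 1, 1, 1; slopes of the chords Δ_i = (y_(i+1) - y_i)/h_i = 4, 2, 3.
  1·m_0 + 4·m_1 + 1·m_2 = 6(Δ_1 - Δ_0) = -12
  1·m_1 + 4·m_2 + 1·m_3 = 6(Δ_2 - Δ_1) = 6
Natural end conditions: m_0 = m_3 = 0.
Forward elimination and back-substitution give m_0 = 0, m_1 = -18/5, m_2 = 12/5, m_3 = 0.
On [2, 3], S(t) = -3 + 23/5·(t - 2) + 0·(t - 2)² - 3/5·(t - 2)³.
With (t - 2) = 2/3: S(8/3) = -1/9.

-0.1111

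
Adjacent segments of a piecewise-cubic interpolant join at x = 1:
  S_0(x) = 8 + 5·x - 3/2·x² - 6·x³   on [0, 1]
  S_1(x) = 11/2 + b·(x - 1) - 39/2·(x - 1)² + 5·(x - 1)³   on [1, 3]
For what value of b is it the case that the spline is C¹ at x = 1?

-16

S_0'(x) = 5 - 3·x - 18·x², so S_0'(1) = -16. On the right, S_1'(1) = b, so b = -16.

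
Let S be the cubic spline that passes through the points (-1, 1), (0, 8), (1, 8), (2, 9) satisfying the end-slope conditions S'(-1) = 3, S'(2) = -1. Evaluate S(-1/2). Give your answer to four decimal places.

4.3083

Write M_i for S''(x_i). With h_i = 1, 1, 1 and divided differences Δ_i = 7, 0, 1, the continuity of S' gives the tridiagonal system
  1·M_0 + 4·M_1 + 1·M_2 = 6(Δ_1 - Δ_0) = -42
  1·M_1 + 4·M_2 + 1·M_3 = 6(Δ_2 - Δ_1) = 6
Clamped end conditions give two more equations: 2h_0·M_0 + h_0·M_1 = 6(Δ_0 - S'(-1)) = 24 and h_2·M_2 + 2h_2·M_3 = 6(S'(2) - Δ_2) = -12.
Forward elimination and back-substitution give M_0 = 314/15, M_1 = -268/15, M_2 = 128/15, M_3 = -154/15.
On [-1, 0], S(x) = 1 + 3·(x + 1) + 157/15·(x + 1)² - 97/15·(x + 1)³.
With (x + 1) = 1/2: S(-1/2) = 517/120.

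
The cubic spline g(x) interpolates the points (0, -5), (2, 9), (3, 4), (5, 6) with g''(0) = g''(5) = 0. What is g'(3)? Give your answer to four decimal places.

With σ_i denoting the second derivative at x_i, h_i = 2, 1, 2, and Δ_i = (y_(i+1) − y_i)/h_i = 7, -5, 1:
  2·σ_0 + 6·σ_1 + 1·σ_2 = 6(Δ_1 - Δ_0) = -72
  1·σ_1 + 6·σ_2 + 2·σ_3 = 6(Δ_2 - Δ_1) = 36
Natural end conditions: σ_0 = σ_3 = 0.
Hence σ_0 = 0, σ_1 = -468/35, σ_2 = 288/35, σ_3 = 0.
On [3, 5], g'(x) = b_2 + 2c_2·(x - 3) + 3d_2·(x - 3)² with b_2 = Δ_2 - h_2(2σ_2 + σ_3)/6 = -157/35, c_2 = σ_2/2 = 144/35, d_2 = (σ_3 - σ_2)/(6h_2) = -24/35. So g'(3) = -157/35.

-4.4857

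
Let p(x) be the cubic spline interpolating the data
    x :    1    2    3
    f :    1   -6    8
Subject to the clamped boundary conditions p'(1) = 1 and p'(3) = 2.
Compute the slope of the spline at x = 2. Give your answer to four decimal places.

4.5000

Put M_i = p'' at the i-th knot. Here h = (1, 1) and Δ = (-7, 14), so the interior equations h_(i-1)·M_(i-1) + 2(h_(i-1)+h_i)·M_i + h_i·M_(i+1) = 6(Δ_i − Δ_(i-1)) read
  1·M_0 + 4·M_1 + 1·M_2 = 6(Δ_1 - Δ_0) = 126
Clamped end conditions give two more equations: 2h_0·M_0 + h_0·M_1 = 6(Δ_0 - p'(1)) = -48 and h_1·M_1 + 2h_1·M_2 = 6(p'(3) - Δ_1) = -72.
Forward elimination and back-substitution give M_0 = -55, M_1 = 62, M_2 = -67.
On [2, 3], p'(x) = b_1 + 2c_1·(x - 2) + 3d_1·(x - 2)² with b_1 = Δ_1 - h_1(2M_1 + M_2)/6 = 9/2, c_1 = M_1/2 = 31, d_1 = (M_2 - M_1)/(6h_1) = -43/2. So p'(2) = 9/2.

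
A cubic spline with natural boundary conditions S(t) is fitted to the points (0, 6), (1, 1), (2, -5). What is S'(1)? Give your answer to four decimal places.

Let m_i = S''(x_i). Step sizes h_i = 1, 1; slopes of the chords Δ_i = (y_(i+1) - y_i)/h_i = -5, -6.
  1·m_0 + 4·m_1 + 1·m_2 = 6(Δ_1 - Δ_0) = -6
Natural end conditions: m_0 = m_2 = 0.
Solving: m_0 = 0, m_1 = -3/2, m_2 = 0.
On [1, 2], S'(t) = b_1 + 2c_1·(t - 1) + 3d_1·(t - 1)² with b_1 = Δ_1 - h_1(2m_1 + m_2)/6 = -11/2, c_1 = m_1/2 = -3/4, d_1 = (m_2 - m_1)/(6h_1) = 1/4. So S'(1) = -11/2.

-5.5000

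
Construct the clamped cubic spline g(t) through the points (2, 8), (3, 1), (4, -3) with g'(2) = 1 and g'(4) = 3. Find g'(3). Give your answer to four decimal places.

-9.2500

Write M_i for g''(x_i). With h_i = 1, 1 and divided differences Δ_i = -7, -4, the continuity of g' gives the tridiagonal system
  1·M_0 + 4·M_1 + 1·M_2 = 6(Δ_1 - Δ_0) = 18
Clamped end conditions give two more equations: 2h_0·M_0 + h_0·M_1 = 6(Δ_0 - g'(2)) = -48 and h_1·M_1 + 2h_1·M_2 = 6(g'(4) - Δ_1) = 42.
Forward elimination and back-substitution give M_0 = -55/2, M_1 = 7, M_2 = 35/2.
On [3, 4], g'(t) = b_1 + 2c_1·(t - 3) + 3d_1·(t - 3)² with b_1 = Δ_1 - h_1(2M_1 + M_2)/6 = -37/4, c_1 = M_1/2 = 7/2, d_1 = (M_2 - M_1)/(6h_1) = 7/4. So g'(3) = -37/4.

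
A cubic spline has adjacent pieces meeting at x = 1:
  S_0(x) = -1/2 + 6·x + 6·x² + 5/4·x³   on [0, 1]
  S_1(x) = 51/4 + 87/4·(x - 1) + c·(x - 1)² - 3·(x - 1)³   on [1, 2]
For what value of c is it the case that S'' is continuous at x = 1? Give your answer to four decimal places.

S_0''(x) = 12 + 15/2·x, so S_0''(1) = 39/2. On the right, S_1''(1) = 2c, so c = 39/4.

9.7500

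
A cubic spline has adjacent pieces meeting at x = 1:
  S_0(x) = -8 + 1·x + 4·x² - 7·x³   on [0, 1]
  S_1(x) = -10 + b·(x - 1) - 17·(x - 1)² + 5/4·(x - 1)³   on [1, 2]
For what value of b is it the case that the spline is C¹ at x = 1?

-12

S_0'(x) = 1 + 8·x - 21·x², so S_0'(1) = -12. On the right, S_1'(1) = b, so b = -12.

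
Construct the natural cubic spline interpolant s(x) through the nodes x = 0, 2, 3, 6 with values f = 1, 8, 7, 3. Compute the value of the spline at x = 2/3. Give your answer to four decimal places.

Write M_i for s''(x_i). With h_i = 2, 1, 3 and divided differences Δ_i = 7/2, -1, -4/3, the continuity of s' gives the tridiagonal system
  2·M_0 + 6·M_1 + 1·M_2 = 6(Δ_1 - Δ_0) = -27
  1·M_1 + 8·M_2 + 3·M_3 = 6(Δ_2 - Δ_1) = -2
Natural end conditions: M_0 = M_3 = 0.
Hence M_0 = 0, M_1 = -214/47, M_2 = 15/47, M_3 = 0.
On [0, 2], s(x) = 1 + 1415/282·x + 0·x² - 107/282·x³.
With x = 2/3: s(2/3) = 16114/3807.

4.2327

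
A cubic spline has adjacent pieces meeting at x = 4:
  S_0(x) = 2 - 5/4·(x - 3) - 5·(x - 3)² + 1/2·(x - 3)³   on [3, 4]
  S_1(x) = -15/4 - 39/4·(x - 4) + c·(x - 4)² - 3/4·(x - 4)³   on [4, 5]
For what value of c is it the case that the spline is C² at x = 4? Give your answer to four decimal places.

-3.5000

S_0''(x) = -10 + 3·(x - 3), so S_0''(4) = -7. On the right, S_1''(4) = 2c, so c = -7/2.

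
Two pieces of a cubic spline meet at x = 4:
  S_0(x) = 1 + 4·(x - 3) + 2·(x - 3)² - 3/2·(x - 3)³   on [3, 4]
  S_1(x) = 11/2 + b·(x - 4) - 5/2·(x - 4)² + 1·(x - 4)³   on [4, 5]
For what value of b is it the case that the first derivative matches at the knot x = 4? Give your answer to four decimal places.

S_0'(x) = 4 + 4·(x - 3) - 9/2·(x - 3)², so S_0'(4) = 7/2. On the right, S_1'(4) = b, so b = 7/2.

3.5000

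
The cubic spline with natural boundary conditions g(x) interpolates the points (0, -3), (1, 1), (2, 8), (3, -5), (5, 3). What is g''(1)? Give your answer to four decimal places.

14.3721

Put M_i = g'' at the i-th knot. Here h = (1, 1, 1, 2) and Δ = (4, 7, -13, 4), so the interior equations h_(i-1)·M_(i-1) + 2(h_(i-1)+h_i)·M_i + h_i·M_(i+1) = 6(Δ_i − Δ_(i-1)) read
  1·M_0 + 4·M_1 + 1·M_2 = 6(Δ_1 - Δ_0) = 18
  1·M_1 + 4·M_2 + 1·M_3 = 6(Δ_2 - Δ_1) = -120
  1·M_2 + 6·M_3 + 2·M_4 = 6(Δ_3 - Δ_2) = 102
Natural end conditions: M_0 = M_4 = 0.
Hence M_0 = 0, M_1 = 618/43, M_2 = -1698/43, M_3 = 1014/43, M_4 = 0.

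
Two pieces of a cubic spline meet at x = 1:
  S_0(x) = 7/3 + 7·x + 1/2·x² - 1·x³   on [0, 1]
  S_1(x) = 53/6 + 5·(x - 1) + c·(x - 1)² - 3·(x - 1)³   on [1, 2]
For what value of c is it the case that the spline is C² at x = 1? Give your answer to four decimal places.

-2.5000

S_0''(x) = 1 - 6·x, so S_0''(1) = -5. On the right, S_1''(1) = 2c, so c = -5/2.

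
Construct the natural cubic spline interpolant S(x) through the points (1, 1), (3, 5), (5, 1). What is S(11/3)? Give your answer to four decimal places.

4.4074

Put σ_i = S'' at the i-th knot. Here h = (2, 2) and Δ = (2, -2), so the interior equations h_(i-1)·σ_(i-1) + 2(h_(i-1)+h_i)·σ_i + h_i·σ_(i+1) = 6(Δ_i − Δ_(i-1)) read
  2·σ_0 + 8·σ_1 + 2·σ_2 = 6(Δ_1 - Δ_0) = -24
Natural end conditions: σ_0 = σ_2 = 0.
Hence σ_0 = 0, σ_1 = -3, σ_2 = 0.
On [3, 5], S(x) = 5 + 0·(x - 3) - 3/2·(x - 3)² + 1/4·(x - 3)³.
With (x - 3) = 2/3: S(11/3) = 119/27.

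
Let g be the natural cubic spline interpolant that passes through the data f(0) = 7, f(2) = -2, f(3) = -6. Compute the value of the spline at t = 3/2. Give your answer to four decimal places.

Put m_i = g'' at the i-th knot. Here h = (2, 1) and Δ = (-9/2, -4), so the interior equations h_(i-1)·m_(i-1) + 2(h_(i-1)+h_i)·m_i + h_i·m_(i+1) = 6(Δ_i − Δ_(i-1)) read
  2·m_0 + 6·m_1 + 1·m_2 = 6(Δ_1 - Δ_0) = 3
Natural end conditions: m_0 = m_2 = 0.
Forward elimination and back-substitution give m_0 = 0, m_1 = 1/2, m_2 = 0.
On [0, 2], g(t) = 7 - 14/3·t + 0·t² + 1/24·t³.
With t = 3/2: g(3/2) = 9/64.

0.1406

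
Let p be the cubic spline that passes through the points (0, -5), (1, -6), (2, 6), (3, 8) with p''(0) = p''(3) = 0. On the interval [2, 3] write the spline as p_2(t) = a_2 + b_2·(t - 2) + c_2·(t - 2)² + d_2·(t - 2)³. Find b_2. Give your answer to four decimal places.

9.0667

With m_i denoting the second derivative at x_i, h_i = 1, 1, 1, and Δ_i = (y_(i+1) − y_i)/h_i = -1, 12, 2:
  1·m_0 + 4·m_1 + 1·m_2 = 6(Δ_1 - Δ_0) = 78
  1·m_1 + 4·m_2 + 1·m_3 = 6(Δ_2 - Δ_1) = -60
Natural end conditions: m_0 = m_3 = 0.
Hence m_0 = 0, m_1 = 124/5, m_2 = -106/5, m_3 = 0.
On [2, 3], with p_2(t) = a_2 + b_2·(t - 2) + c_2·(t - 2)² + d_2·(t - 2)³: c_2 = m_2/2 = -53/5, d_2 = (m_3 - m_2)/(6h_2) = 53/15, b_2 = Δ_2 - h_2(2m_2 + m_3)/6 = 136/15.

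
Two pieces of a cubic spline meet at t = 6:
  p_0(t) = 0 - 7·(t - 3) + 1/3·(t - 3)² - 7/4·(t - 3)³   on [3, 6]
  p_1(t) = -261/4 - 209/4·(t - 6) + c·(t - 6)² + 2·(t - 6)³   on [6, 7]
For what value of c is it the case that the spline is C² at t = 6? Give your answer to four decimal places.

-15.4167

p_0''(t) = 2/3 - 21/2·(t - 3), so p_0''(6) = -185/6. On the right, p_1''(6) = 2c, so c = -185/12.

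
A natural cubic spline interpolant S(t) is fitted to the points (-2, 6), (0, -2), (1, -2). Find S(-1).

Write m_i for S''(x_i). With h_i = 2, 1 and divided differences Δ_i = -4, 0, the continuity of S' gives the tridiagonal system
  2·m_0 + 6·m_1 + 1·m_2 = 6(Δ_1 - Δ_0) = 24
Natural end conditions: m_0 = m_2 = 0.
Solving: m_0 = 0, m_1 = 4, m_2 = 0.
On [-2, 0], S(t) = 6 - 16/3·(t + 2) + 0·(t + 2)² + 1/3·(t + 2)³.
With (t + 2) = 1: S(-1) = 1.

1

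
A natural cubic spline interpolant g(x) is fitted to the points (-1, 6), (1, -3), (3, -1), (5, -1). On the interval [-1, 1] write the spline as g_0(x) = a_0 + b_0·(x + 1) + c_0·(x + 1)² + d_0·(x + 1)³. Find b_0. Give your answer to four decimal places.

-6.0333

Let m_i = g''(x_i). Step sizes h_i = 2, 2, 2; slopes of the chords Δ_i = (y_(i+1) - y_i)/h_i = -9/2, 1, 0.
  2·m_0 + 8·m_1 + 2·m_2 = 6(Δ_1 - Δ_0) = 33
  2·m_1 + 8·m_2 + 2·m_3 = 6(Δ_2 - Δ_1) = -6
Natural end conditions: m_0 = m_3 = 0.
Solving: m_0 = 0, m_1 = 23/5, m_2 = -19/10, m_3 = 0.
On [-1, 1], with g_0(x) = a_0 + b_0·(x + 1) + c_0·(x + 1)² + d_0·(x + 1)³: c_0 = m_0/2 = 0, d_0 = (m_1 - m_0)/(6h_0) = 23/60, b_0 = Δ_0 - h_0(2m_0 + m_1)/6 = -181/30.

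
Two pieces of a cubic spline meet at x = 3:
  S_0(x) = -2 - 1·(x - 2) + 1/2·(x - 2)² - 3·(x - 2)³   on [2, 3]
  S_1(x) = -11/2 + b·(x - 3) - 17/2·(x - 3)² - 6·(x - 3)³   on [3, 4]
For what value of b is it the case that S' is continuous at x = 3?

-9

S_0'(x) = -1 + 1·(x - 2) - 9·(x - 2)², so S_0'(3) = -9. On the right, S_1'(3) = b, so b = -9.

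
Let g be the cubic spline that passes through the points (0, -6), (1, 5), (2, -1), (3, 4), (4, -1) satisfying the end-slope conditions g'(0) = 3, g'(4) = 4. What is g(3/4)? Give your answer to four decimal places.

With M_i denoting the second derivative at x_i, h_i = 1, 1, 1, 1, and Δ_i = (y_(i+1) − y_i)/h_i = 11, -6, 5, -5:
  1·M_0 + 4·M_1 + 1·M_2 = 6(Δ_1 - Δ_0) = -102
  1·M_1 + 4·M_2 + 1·M_3 = 6(Δ_2 - Δ_1) = 66
  1·M_2 + 4·M_3 + 1·M_4 = 6(Δ_3 - Δ_2) = -60
Clamped end conditions give two more equations: 2h_0·M_0 + h_0·M_1 = 6(Δ_0 - g'(0)) = 48 and h_3·M_3 + 2h_3·M_4 = 6(g'(4) - Δ_3) = 54.
Solving the tridiagonal system: M_0 = 331/7, M_1 = -326/7, M_2 = 37, M_3 = -248/7, M_4 = 313/7.
On [0, 1], g(t) = -6 + 3·t + 331/14·t² - 219/14·t³.
With t = 3/4: g(3/4) = 2643/896.

2.9498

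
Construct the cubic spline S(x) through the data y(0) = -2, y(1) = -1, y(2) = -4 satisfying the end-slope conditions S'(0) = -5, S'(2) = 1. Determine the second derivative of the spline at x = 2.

Let M_i = S''(x_i). Step sizes h_i = 1, 1; slopes of the chords Δ_i = (y_(i+1) - y_i)/h_i = 1, -3.
  1·M_0 + 4·M_1 + 1·M_2 = 6(Δ_1 - Δ_0) = -24
Clamped end conditions give two more equations: 2h_0·M_0 + h_0·M_1 = 6(Δ_0 - S'(0)) = 36 and h_1·M_1 + 2h_1·M_2 = 6(S'(2) - Δ_1) = 24.
Solving: M_0 = 27, M_1 = -18, M_2 = 21.

21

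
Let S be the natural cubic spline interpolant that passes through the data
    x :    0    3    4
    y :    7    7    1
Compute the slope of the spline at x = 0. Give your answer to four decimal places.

Write M_i for S''(x_i). With h_i = 3, 1 and divided differences Δ_i = 0, -6, the continuity of S' gives the tridiagonal system
  3·M_0 + 8·M_1 + 1·M_2 = 6(Δ_1 - Δ_0) = -36
Natural end conditions: M_0 = M_2 = 0.
Solving the tridiagonal system: M_0 = 0, M_1 = -9/2, M_2 = 0.
On [0, 3], S'(x) = b_0 + 2c_0·x + 3d_0·x² with b_0 = Δ_0 - h_0(2M_0 + M_1)/6 = 9/4, c_0 = M_0/2 = 0, d_0 = (M_1 - M_0)/(6h_0) = -1/4. So S'(0) = 9/4.

2.2500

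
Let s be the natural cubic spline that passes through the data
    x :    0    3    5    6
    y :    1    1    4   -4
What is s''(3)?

With σ_i denoting the second derivative at x_i, h_i = 3, 2, 1, and Δ_i = (y_(i+1) − y_i)/h_i = 0, 3/2, -8:
  3·σ_0 + 10·σ_1 + 2·σ_2 = 6(Δ_1 - Δ_0) = 9
  2·σ_1 + 6·σ_2 + 1·σ_3 = 6(Δ_2 - Δ_1) = -57
Natural end conditions: σ_0 = σ_3 = 0.
Solving: σ_0 = 0, σ_1 = 3, σ_2 = -21/2, σ_3 = 0.

3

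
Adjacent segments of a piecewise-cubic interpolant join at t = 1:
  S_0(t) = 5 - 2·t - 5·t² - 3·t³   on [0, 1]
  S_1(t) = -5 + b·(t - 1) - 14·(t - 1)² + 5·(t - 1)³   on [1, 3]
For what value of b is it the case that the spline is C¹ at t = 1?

-21

S_0'(t) = -2 - 10·t - 9·t², so S_0'(1) = -21. On the right, S_1'(1) = b, so b = -21.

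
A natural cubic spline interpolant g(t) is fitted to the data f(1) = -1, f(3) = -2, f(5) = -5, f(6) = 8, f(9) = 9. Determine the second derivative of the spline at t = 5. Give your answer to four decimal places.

Put M_i = g'' at the i-th knot. Here h = (2, 2, 1, 3) and Δ = (-1/2, -3/2, 13, 1/3), so the interior equations h_(i-1)·M_(i-1) + 2(h_(i-1)+h_i)·M_i + h_i·M_(i+1) = 6(Δ_i − Δ_(i-1)) read
  2·M_0 + 8·M_1 + 2·M_2 = 6(Δ_1 - Δ_0) = -6
  2·M_1 + 6·M_2 + 1·M_3 = 6(Δ_2 - Δ_1) = 87
  1·M_2 + 8·M_3 + 3·M_4 = 6(Δ_3 - Δ_2) = -76
Natural end conditions: M_0 = M_4 = 0.
Solving: M_0 = 0, M_1 = -913/172, M_2 = 784/43, M_3 = -1013/86, M_4 = 0.

18.2326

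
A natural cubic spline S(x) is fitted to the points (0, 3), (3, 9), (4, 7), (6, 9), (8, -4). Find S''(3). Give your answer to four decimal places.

Let M_i = S''(x_i). Step sizes h_i = 3, 1, 2, 2; slopes of the chords Δ_i = (y_(i+1) - y_i)/h_i = 2, -2, 1, -13/2.
  3·M_0 + 8·M_1 + 1·M_2 = 6(Δ_1 - Δ_0) = -24
  1·M_1 + 6·M_2 + 2·M_3 = 6(Δ_2 - Δ_1) = 18
  2·M_2 + 8·M_3 + 2·M_4 = 6(Δ_3 - Δ_2) = -45
Natural end conditions: M_0 = M_4 = 0.
Solving: M_0 = 0, M_1 = -15/4, M_2 = 6, M_3 = -57/8, M_4 = 0.

-3.7500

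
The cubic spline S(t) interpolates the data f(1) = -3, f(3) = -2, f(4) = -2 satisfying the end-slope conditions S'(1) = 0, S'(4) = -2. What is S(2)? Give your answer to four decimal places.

-2.7292

Put M_i = S'' at the i-th knot. Here h = (2, 1) and Δ = (1/2, 0), so the interior equations h_(i-1)·M_(i-1) + 2(h_(i-1)+h_i)·M_i + h_i·M_(i+1) = 6(Δ_i − Δ_(i-1)) read
  2·M_0 + 6·M_1 + 1·M_2 = 6(Δ_1 - Δ_0) = -3
Clamped end conditions give two more equations: 2h_0·M_0 + h_0·M_1 = 6(Δ_0 - S'(1)) = 3 and h_1·M_1 + 2h_1·M_2 = 6(S'(4) - Δ_1) = -12.
Solving: M_0 = 7/12, M_1 = 1/3, M_2 = -37/6.
On [1, 3], S(t) = -3 + 0·(t - 1) + 7/24·(t - 1)² - 1/48·(t - 1)³.
With (t - 1) = 1: S(2) = -131/48.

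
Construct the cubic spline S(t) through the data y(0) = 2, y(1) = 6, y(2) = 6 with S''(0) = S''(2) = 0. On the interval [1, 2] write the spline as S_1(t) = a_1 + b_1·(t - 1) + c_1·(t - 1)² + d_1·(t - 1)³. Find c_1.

-3

Write m_i for S''(x_i). With h_i = 1, 1 and divided differences Δ_i = 4, 0, the continuity of S' gives the tridiagonal system
  1·m_0 + 4·m_1 + 1·m_2 = 6(Δ_1 - Δ_0) = -24
Natural end conditions: m_0 = m_2 = 0.
Forward elimination and back-substitution give m_0 = 0, m_1 = -6, m_2 = 0.
On [1, 2], with S_1(t) = a_1 + b_1·(t - 1) + c_1·(t - 1)² + d_1·(t - 1)³: c_1 = m_1/2 = -3, d_1 = (m_2 - m_1)/(6h_1) = 1, b_1 = Δ_1 - h_1(2m_1 + m_2)/6 = 2.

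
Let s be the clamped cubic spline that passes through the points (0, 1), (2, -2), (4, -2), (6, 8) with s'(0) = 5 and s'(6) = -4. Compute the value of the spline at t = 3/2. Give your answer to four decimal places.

0.0063

Put M_i = s'' at the i-th knot. Here h = (2, 2, 2) and Δ = (-3/2, 0, 5), so the interior equations h_(i-1)·M_(i-1) + 2(h_(i-1)+h_i)·M_i + h_i·M_(i+1) = 6(Δ_i − Δ_(i-1)) read
  2·M_0 + 8·M_1 + 2·M_2 = 6(Δ_1 - Δ_0) = 9
  2·M_1 + 8·M_2 + 2·M_3 = 6(Δ_2 - Δ_1) = 30
Clamped end conditions give two more equations: 2h_0·M_0 + h_0·M_1 = 6(Δ_0 - s'(0)) = -39 and h_2·M_2 + 2h_2·M_3 = 6(s'(6) - Δ_2) = -54.
Hence M_0 = -107/10, M_1 = 19/10, M_2 = 38/5, M_3 = -173/10.
On [0, 2], s(t) = 1 + 5·t - 107/20·t² + 21/20·t³.
With t = 3/2: s(3/2) = 1/160.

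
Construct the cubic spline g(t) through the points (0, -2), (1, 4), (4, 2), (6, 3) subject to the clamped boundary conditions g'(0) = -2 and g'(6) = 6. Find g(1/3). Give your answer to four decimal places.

-1.3082

Write M_i for g''(x_i). With h_i = 1, 3, 2 and divided differences Δ_i = 6, -2/3, 1/2, the continuity of g' gives the tridiagonal system
  1·M_0 + 8·M_1 + 3·M_2 = 6(Δ_1 - Δ_0) = -40
  3·M_1 + 10·M_2 + 2·M_3 = 6(Δ_2 - Δ_1) = 7
Clamped end conditions give two more equations: 2h_0·M_0 + h_0·M_1 = 6(Δ_0 - g'(0)) = 48 and h_2·M_2 + 2h_2·M_3 = 6(g'(6) - Δ_2) = 33.
Solving the tridiagonal system: M_0 = 2237/78, M_1 = -365/39, M_2 = 161/78, M_3 = 563/78.
On [0, 1], g(t) = -2 - 2·t + 2237/156·t² - 989/156·t³.
With t = 1/3: g(1/3) = -2755/2106.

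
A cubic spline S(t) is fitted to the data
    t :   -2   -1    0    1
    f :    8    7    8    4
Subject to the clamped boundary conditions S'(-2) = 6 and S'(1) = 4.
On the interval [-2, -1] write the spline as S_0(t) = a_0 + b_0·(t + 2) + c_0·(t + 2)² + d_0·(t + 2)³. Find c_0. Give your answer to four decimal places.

Let m_i = S''(x_i). Step sizes h_i = 1, 1, 1; slopes of the chords Δ_i = (y_(i+1) - y_i)/h_i = -1, 1, -4.
  1·m_0 + 4·m_1 + 1·m_2 = 6(Δ_1 - Δ_0) = 12
  1·m_1 + 4·m_2 + 1·m_3 = 6(Δ_2 - Δ_1) = -30
Clamped end conditions give two more equations: 2h_0·m_0 + h_0·m_1 = 6(Δ_0 - S'(-2)) = -42 and h_2·m_2 + 2h_2·m_3 = 6(S'(1) - Δ_2) = 48.
Forward elimination and back-substitution give m_0 = -428/15, m_1 = 226/15, m_2 = -296/15, m_3 = 508/15.
On [-2, -1], with S_0(t) = a_0 + b_0·(t + 2) + c_0·(t + 2)² + d_0·(t + 2)³: c_0 = m_0/2 = -214/15, d_0 = (m_1 - m_0)/(6h_0) = 109/15, b_0 = Δ_0 - h_0(2m_0 + m_1)/6 = 6.

-14.2667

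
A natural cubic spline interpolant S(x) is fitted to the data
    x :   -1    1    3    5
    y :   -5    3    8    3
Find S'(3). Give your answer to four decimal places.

-0.0333

Let σ_i = S''(x_i). Step sizes h_i = 2, 2, 2; slopes of the chords Δ_i = (y_(i+1) - y_i)/h_i = 4, 5/2, -5/2.
  2·σ_0 + 8·σ_1 + 2·σ_2 = 6(Δ_1 - Δ_0) = -9
  2·σ_1 + 8·σ_2 + 2·σ_3 = 6(Δ_2 - Δ_1) = -30
Natural end conditions: σ_0 = σ_3 = 0.
Solving: σ_0 = 0, σ_1 = -1/5, σ_2 = -37/10, σ_3 = 0.
On [3, 5], S'(x) = b_2 + 2c_2·(x - 3) + 3d_2·(x - 3)² with b_2 = Δ_2 - h_2(2σ_2 + σ_3)/6 = -1/30, c_2 = σ_2/2 = -37/20, d_2 = (σ_3 - σ_2)/(6h_2) = 37/120. So S'(3) = -1/30.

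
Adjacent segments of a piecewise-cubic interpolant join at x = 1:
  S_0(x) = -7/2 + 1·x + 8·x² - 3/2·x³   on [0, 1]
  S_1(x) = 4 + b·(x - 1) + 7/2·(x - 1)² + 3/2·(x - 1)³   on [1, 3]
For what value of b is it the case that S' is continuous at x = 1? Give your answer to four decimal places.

12.5000

S_0'(x) = 1 + 16·x - 9/2·x², so S_0'(1) = 25/2. On the right, S_1'(1) = b, so b = 25/2.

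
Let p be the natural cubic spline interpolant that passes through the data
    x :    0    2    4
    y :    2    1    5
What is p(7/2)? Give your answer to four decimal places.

Let σ_i = p''(x_i). Step sizes h_i = 2, 2; slopes of the chords Δ_i = (y_(i+1) - y_i)/h_i = -1/2, 2.
  2·σ_0 + 8·σ_1 + 2·σ_2 = 6(Δ_1 - Δ_0) = 15
Natural end conditions: σ_0 = σ_2 = 0.
Hence σ_0 = 0, σ_1 = 15/8, σ_2 = 0.
On [2, 4], p(x) = 1 + 3/4·(x - 2) + 15/16·(x - 2)² - 5/32·(x - 2)³.
With (x - 2) = 3/2: p(7/2) = 949/256.

3.7070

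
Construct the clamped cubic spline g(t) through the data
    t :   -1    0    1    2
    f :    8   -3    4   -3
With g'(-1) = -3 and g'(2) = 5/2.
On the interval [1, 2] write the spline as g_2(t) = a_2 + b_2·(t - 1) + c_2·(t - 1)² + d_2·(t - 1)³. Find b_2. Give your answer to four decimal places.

Write M_i for g''(x_i). With h_i = 1, 1, 1 and divided differences Δ_i = -11, 7, -7, the continuity of g' gives the tridiagonal system
  1·M_0 + 4·M_1 + 1·M_2 = 6(Δ_1 - Δ_0) = 108
  1·M_1 + 4·M_2 + 1·M_3 = 6(Δ_2 - Δ_1) = -84
Clamped end conditions give two more equations: 2h_0·M_0 + h_0·M_1 = 6(Δ_0 - g'(-1)) = -48 and h_2·M_2 + 2h_2·M_3 = 6(g'(2) - Δ_2) = 57.
Solving the tridiagonal system: M_0 = -743/15, M_1 = 766/15, M_2 = -701/15, M_3 = 778/15.
On [1, 2], with g_2(t) = a_2 + b_2·(t - 1) + c_2·(t - 1)² + d_2·(t - 1)³: c_2 = M_2/2 = -701/30, d_2 = (M_3 - M_2)/(6h_2) = 493/30, b_2 = Δ_2 - h_2(2M_2 + M_3)/6 = -1/15.

-0.0667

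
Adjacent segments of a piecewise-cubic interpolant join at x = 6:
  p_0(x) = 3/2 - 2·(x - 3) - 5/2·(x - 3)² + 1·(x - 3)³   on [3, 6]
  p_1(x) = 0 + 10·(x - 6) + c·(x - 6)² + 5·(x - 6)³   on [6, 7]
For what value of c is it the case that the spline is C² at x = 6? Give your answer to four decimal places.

6.5000

p_0''(x) = -5 + 6·(x - 3), so p_0''(6) = 13. On the right, p_1''(6) = 2c, so c = 13/2.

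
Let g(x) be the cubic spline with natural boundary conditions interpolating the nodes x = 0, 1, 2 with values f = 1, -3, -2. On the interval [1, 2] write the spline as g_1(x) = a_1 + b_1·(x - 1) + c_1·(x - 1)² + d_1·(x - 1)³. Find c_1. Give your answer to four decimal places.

3.7500

Let σ_i = g''(x_i). Step sizes h_i = 1, 1; slopes of the chords Δ_i = (y_(i+1) - y_i)/h_i = -4, 1.
  1·σ_0 + 4·σ_1 + 1·σ_2 = 6(Δ_1 - Δ_0) = 30
Natural end conditions: σ_0 = σ_2 = 0.
Solving the tridiagonal system: σ_0 = 0, σ_1 = 15/2, σ_2 = 0.
On [1, 2], with g_1(x) = a_1 + b_1·(x - 1) + c_1·(x - 1)² + d_1·(x - 1)³: c_1 = σ_1/2 = 15/4, d_1 = (σ_2 - σ_1)/(6h_1) = -5/4, b_1 = Δ_1 - h_1(2σ_1 + σ_2)/6 = -3/2.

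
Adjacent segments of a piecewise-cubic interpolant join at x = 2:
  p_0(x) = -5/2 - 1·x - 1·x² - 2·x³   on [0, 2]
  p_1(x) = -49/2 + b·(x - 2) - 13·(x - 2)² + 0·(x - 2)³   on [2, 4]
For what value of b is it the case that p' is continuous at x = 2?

-29

p_0'(x) = -1 - 2·x - 6·x², so p_0'(2) = -29. On the right, p_1'(2) = b, so b = -29.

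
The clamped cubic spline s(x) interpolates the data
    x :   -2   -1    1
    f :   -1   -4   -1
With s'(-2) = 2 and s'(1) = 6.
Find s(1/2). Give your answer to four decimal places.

With σ_i denoting the second derivative at x_i, h_i = 1, 2, and Δ_i = (y_(i+1) − y_i)/h_i = -3, 3/2:
  1·σ_0 + 6·σ_1 + 2·σ_2 = 6(Δ_1 - Δ_0) = 27
Clamped end conditions give two more equations: 2h_0·σ_0 + h_0·σ_1 = 6(Δ_0 - s'(-2)) = -30 and h_1·σ_1 + 2h_1·σ_2 = 6(s'(1) - Δ_1) = 27.
Solving the tridiagonal system: σ_0 = -109/6, σ_1 = 19/3, σ_2 = 43/12.
On [-1, 1], s(x) = -4 - 47/12·(x + 1) + 19/6·(x + 1)² - 11/48·(x + 1)³.
With (x + 1) = 3/2: s(1/2) = -451/128.

-3.5234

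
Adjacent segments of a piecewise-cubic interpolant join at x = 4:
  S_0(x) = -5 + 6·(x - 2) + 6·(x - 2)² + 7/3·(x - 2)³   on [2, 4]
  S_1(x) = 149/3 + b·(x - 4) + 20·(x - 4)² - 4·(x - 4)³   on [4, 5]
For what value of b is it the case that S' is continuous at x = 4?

S_0'(x) = 6 + 12·(x - 2) + 7·(x - 2)², so S_0'(4) = 58. On the right, S_1'(4) = b, so b = 58.

58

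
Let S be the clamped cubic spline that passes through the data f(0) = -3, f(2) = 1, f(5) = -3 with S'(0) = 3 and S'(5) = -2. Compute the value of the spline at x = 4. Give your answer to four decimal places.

Put M_i = S'' at the i-th knot. Here h = (2, 3) and Δ = (2, -4/3), so the interior equations h_(i-1)·M_(i-1) + 2(h_(i-1)+h_i)·M_i + h_i·M_(i+1) = 6(Δ_i − Δ_(i-1)) read
  2·M_0 + 10·M_1 + 3·M_2 = 6(Δ_1 - Δ_0) = -20
Clamped end conditions give two more equations: 2h_0·M_0 + h_0·M_1 = 6(Δ_0 - S'(0)) = -6 and h_1·M_1 + 2h_1·M_2 = 6(S'(5) - Δ_1) = -4.
Solving the tridiagonal system: M_0 = -1/2, M_1 = -2, M_2 = 1/3.
On [2, 5], S(x) = 1 + 1/2·(x - 2) - 1·(x - 2)² + 7/54·(x - 2)³.
With (x - 2) = 2: S(4) = -26/27.

-0.9630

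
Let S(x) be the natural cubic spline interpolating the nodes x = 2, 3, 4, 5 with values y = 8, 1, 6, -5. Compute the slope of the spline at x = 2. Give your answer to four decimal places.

With M_i denoting the second derivative at x_i, h_i = 1, 1, 1, and Δ_i = (y_(i+1) − y_i)/h_i = -7, 5, -11:
  1·M_0 + 4·M_1 + 1·M_2 = 6(Δ_1 - Δ_0) = 72
  1·M_1 + 4·M_2 + 1·M_3 = 6(Δ_2 - Δ_1) = -96
Natural end conditions: M_0 = M_3 = 0.
Forward elimination and back-substitution give M_0 = 0, M_1 = 128/5, M_2 = -152/5, M_3 = 0.
On [2, 3], S'(x) = b_0 + 2c_0·(x - 2) + 3d_0·(x - 2)² with b_0 = Δ_0 - h_0(2M_0 + M_1)/6 = -169/15, c_0 = M_0/2 = 0, d_0 = (M_1 - M_0)/(6h_0) = 64/15. So S'(2) = -169/15.

-11.2667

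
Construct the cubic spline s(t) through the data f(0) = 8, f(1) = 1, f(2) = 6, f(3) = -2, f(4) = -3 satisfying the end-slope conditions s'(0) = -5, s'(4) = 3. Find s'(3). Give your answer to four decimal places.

-7.4107

Put M_i = s'' at the i-th knot. Here h = (1, 1, 1, 1) and Δ = (-7, 5, -8, -1), so the interior equations h_(i-1)·M_(i-1) + 2(h_(i-1)+h_i)·M_i + h_i·M_(i+1) = 6(Δ_i − Δ_(i-1)) read
  1·M_0 + 4·M_1 + 1·M_2 = 6(Δ_1 - Δ_0) = 72
  1·M_1 + 4·M_2 + 1·M_3 = 6(Δ_2 - Δ_1) = -78
  1·M_2 + 4·M_3 + 1·M_4 = 6(Δ_3 - Δ_2) = 42
Clamped end conditions give two more equations: 2h_0·M_0 + h_0·M_1 = 6(Δ_0 - s'(0)) = -12 and h_3·M_3 + 2h_3·M_4 = 6(s'(4) - Δ_3) = 24.
Forward elimination and back-substitution give M_0 = -607/28, M_1 = 439/14, M_2 = -127/4, M_3 = 247/14, M_4 = 89/28.
On [3, 4], s'(t) = b_3 + 2c_3·(t - 3) + 3d_3·(t - 3)² with b_3 = Δ_3 - h_3(2M_3 + M_4)/6 = -415/56, c_3 = M_3/2 = 247/28, d_3 = (M_4 - M_3)/(6h_3) = -135/56. So s'(3) = -415/56.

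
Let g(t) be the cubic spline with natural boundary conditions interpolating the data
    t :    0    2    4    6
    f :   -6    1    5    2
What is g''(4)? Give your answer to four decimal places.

Let M_i = g''(x_i). Step sizes h_i = 2, 2, 2; slopes of the chords Δ_i = (y_(i+1) - y_i)/h_i = 7/2, 2, -3/2.
  2·M_0 + 8·M_1 + 2·M_2 = 6(Δ_1 - Δ_0) = -9
  2·M_1 + 8·M_2 + 2·M_3 = 6(Δ_2 - Δ_1) = -21
Natural end conditions: M_0 = M_3 = 0.
Hence M_0 = 0, M_1 = -1/2, M_2 = -5/2, M_3 = 0.

-2.5000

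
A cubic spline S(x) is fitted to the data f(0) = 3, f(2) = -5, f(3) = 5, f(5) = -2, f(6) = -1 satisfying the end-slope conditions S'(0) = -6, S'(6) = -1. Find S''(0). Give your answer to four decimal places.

-6.9409

Let M_i = S''(x_i). Step sizes h_i = 2, 1, 2, 1; slopes of the chords Δ_i = (y_(i+1) - y_i)/h_i = -4, 10, -7/2, 1.
  2·M_0 + 6·M_1 + 1·M_2 = 6(Δ_1 - Δ_0) = 84
  1·M_1 + 6·M_2 + 2·M_3 = 6(Δ_2 - Δ_1) = -81
  2·M_2 + 6·M_3 + 1·M_4 = 6(Δ_3 - Δ_2) = 27
Clamped end conditions give two more equations: 2h_0·M_0 + h_0·M_1 = 6(Δ_0 - S'(0)) = 12 and h_3·M_3 + 2h_3·M_4 = 6(S'(6) - Δ_3) = -12.
Forward elimination and back-substitution give M_0 = -1291/186, M_1 = 1849/93, M_2 = -1991/93, M_3 = 1282/93, M_4 = -1199/93.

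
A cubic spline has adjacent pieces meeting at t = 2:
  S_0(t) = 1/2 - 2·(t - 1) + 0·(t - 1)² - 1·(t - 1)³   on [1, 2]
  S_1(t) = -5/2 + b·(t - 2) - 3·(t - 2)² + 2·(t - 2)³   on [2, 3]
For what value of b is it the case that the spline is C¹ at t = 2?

-5

S_0'(t) = -2 + 0·(t - 1) - 3·(t - 1)², so S_0'(2) = -5. On the right, S_1'(2) = b, so b = -5.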